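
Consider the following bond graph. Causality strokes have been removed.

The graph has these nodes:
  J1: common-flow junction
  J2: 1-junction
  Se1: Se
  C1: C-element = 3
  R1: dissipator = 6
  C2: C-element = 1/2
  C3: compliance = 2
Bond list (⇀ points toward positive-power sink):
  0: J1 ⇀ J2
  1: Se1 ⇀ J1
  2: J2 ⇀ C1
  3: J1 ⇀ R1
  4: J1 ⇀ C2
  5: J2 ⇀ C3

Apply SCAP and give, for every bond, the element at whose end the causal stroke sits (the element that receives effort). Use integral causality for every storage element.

b0 stroke at J1
b1 stroke at J1
b2 stroke at J2
b3 stroke at R1
b4 stroke at J1
b5 stroke at J2

b1 →J1  (source Se1 imposes e)
b2 →J2  (C1 integral (e out))
b4 →J1  (prefer integral on C2)
b5 →J2  (C3 integral (e out))
b0 →J1  (only one flow-in slot at J2)
b3 →R1  (closing 1-jn rule on J1)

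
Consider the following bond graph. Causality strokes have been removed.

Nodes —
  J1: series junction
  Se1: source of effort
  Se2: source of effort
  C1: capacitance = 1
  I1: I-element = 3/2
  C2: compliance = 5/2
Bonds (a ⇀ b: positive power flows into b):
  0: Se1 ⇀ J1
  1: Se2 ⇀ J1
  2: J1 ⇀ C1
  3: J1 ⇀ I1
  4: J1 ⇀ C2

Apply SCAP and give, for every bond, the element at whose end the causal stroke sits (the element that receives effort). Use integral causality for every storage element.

#0 |J1
#1 |J1
#2 |J1
#3 |I1
#4 |J1

b0 |J1  (source Se1 imposes e)
b1 |J1  (Se2: effort source, stroke at far end)
b2 |J1  (C1: C, integral causality)
b3 |I1  (I1: I, integral causality)
b4 |J1  (J1 flow already set via bond 3)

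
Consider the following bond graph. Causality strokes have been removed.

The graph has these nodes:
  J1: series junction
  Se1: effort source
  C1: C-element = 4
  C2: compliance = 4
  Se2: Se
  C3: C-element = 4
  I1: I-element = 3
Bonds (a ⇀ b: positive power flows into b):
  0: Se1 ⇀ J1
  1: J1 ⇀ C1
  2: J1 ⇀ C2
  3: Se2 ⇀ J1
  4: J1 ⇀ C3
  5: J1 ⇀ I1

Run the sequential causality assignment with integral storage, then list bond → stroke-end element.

b0 →J1  (source Se1 imposes e)
b3 →J1  (Se2 fixes effort; stroke away)
b1 →J1  (C1 outputs effort q/C1)
b2 →J1  (prefer integral on C2)
b4 →J1  (C3 integral (e out))
b5 →I1  (closing 1-jn rule on J1)

bond 0 stroke at J1
bond 1 stroke at J1
bond 2 stroke at J1
bond 3 stroke at J1
bond 4 stroke at J1
bond 5 stroke at I1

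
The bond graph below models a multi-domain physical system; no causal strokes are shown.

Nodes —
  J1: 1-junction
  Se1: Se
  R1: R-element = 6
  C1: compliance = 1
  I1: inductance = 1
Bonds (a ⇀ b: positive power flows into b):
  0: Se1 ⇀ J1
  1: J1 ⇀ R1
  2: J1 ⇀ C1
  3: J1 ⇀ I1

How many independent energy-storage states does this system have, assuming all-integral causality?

2  (C1, I1 all integral)

#0 stroke→J1  (source Se1 imposes e)
#2 stroke→J1  (C1 outputs effort q/C1)
#3 stroke→I1  (I1 integral (f out))
#1 stroke→J1  (J1 flow already set via bond 3)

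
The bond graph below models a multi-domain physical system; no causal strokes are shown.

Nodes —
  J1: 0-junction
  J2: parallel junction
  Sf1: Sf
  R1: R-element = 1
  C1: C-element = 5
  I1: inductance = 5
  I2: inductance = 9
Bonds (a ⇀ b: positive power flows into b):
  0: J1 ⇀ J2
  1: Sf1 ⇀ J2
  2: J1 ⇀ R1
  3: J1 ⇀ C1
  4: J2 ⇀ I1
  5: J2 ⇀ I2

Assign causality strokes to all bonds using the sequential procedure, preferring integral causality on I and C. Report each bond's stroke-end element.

bond 1 stroke at Sf1  (Sf1 (Sf) sets flow on bond)
bond 3 stroke at J1  (C1 outputs effort q/C1)
bond 0 stroke at J2  (J1 effort already set via bond 3)
bond 2 stroke at R1  (common-e at J1 fixed by 3)
bond 4 stroke at I1  (J2: bond 0 brought effort, rest push out)
bond 5 stroke at I2  (common-e at J2 fixed by 0)

b0 |J2
b1 |Sf1
b2 |R1
b3 |J1
b4 |I1
b5 |I2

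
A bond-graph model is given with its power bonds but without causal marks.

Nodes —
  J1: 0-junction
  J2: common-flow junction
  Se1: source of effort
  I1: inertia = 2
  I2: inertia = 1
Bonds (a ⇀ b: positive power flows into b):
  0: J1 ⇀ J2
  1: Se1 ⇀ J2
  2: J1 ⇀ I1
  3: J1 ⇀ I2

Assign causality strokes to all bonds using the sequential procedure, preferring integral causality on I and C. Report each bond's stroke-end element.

b0 |J1
b1 |J2
b2 |I1
b3 |I2

b1 stroke at J2  (Se1 fixes effort; stroke away)
b0 stroke at J1  (J2 needs exactly one f-in)
b2 stroke at I1  (J1: bond 0 brought effort, rest push out)
b3 stroke at I2  (common-e at J1 fixed by 0)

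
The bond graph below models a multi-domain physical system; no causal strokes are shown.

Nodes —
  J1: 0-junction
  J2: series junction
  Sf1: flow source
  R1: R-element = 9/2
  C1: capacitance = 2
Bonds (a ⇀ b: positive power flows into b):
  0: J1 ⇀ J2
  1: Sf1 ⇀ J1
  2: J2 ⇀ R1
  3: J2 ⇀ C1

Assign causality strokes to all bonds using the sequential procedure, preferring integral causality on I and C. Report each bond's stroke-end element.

β0 |J1
β1 |Sf1
β2 |J2
β3 |J2

b1 stroke at Sf1  (Sf1 fixes flow; stroke at Sf1)
b0 stroke at J1  (J1 needs exactly one e-in)
b2 stroke at J2  (J2: bond 0 brought flow, rest push out)
b3 stroke at J2  (J2: bond 0 brought flow, rest push out)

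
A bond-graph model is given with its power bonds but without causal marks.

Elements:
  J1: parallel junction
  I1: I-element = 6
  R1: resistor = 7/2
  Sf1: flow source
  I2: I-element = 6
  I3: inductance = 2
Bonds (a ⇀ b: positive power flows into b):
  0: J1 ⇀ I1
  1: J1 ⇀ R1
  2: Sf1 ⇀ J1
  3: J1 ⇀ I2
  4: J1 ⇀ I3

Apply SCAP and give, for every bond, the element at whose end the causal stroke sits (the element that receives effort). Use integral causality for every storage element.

bond 2 stroke at Sf1  (Sf1: flow source, stroke at near end)
bond 0 stroke at I1  (prefer integral on I1)
bond 3 stroke at I2  (I2 outputs flow p/I2)
bond 4 stroke at I3  (I3 outputs flow p/I3)
bond 1 stroke at J1  (only one effort-in slot at J1)

bond 0 |I1
bond 1 |J1
bond 2 |Sf1
bond 3 |I2
bond 4 |I3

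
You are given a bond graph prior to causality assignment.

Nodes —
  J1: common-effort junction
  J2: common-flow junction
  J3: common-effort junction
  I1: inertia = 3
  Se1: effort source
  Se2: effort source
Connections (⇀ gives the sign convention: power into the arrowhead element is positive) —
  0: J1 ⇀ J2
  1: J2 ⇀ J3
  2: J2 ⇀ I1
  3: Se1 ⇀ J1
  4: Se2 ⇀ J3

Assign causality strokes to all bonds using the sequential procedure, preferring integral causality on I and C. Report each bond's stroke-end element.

β3 |J1  (Se1 fixes effort; stroke away)
β4 |J3  (source Se2 imposes e)
β0 |J2  (J1: bond 3 brought effort, rest push out)
β1 |J2  (J3 effort already set via bond 4)
β2 |I1  (only one flow-in slot at J2)

b0 |J2
b1 |J2
b2 |I1
b3 |J1
b4 |J3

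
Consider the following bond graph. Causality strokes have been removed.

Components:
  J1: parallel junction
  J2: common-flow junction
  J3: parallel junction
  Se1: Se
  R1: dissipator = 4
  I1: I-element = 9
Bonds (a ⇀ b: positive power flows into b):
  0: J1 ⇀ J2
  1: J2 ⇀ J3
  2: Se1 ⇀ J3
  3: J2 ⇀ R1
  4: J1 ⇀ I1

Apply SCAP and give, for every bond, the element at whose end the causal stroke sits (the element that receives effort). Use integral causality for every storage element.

β0 stroke→J1
β1 stroke→J2
β2 stroke→J3
β3 stroke→J2
β4 stroke→I1

bond 2 stroke at J3  (Se1: effort source, stroke at far end)
bond 1 stroke at J2  (J3: bond 2 brought effort, rest push out)
bond 4 stroke at I1  (I1 integral (f out))
bond 0 stroke at J1  (J1 needs exactly one e-in)
bond 3 stroke at J2  (J2: bond 0 brought flow, rest push out)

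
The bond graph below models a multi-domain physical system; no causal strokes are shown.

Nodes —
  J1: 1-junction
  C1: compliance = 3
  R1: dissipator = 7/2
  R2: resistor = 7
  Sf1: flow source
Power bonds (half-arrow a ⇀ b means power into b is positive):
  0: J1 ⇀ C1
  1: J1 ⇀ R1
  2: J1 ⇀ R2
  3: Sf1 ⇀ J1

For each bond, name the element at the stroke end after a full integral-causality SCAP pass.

bond 0 stroke at J1
bond 1 stroke at J1
bond 2 stroke at J1
bond 3 stroke at Sf1

#3 stroke at Sf1  (source Sf1 imposes f)
#0 stroke at J1  (1-jn J1 has f-setter on 3)
#1 stroke at J1  (common-f at J1 fixed by 3)
#2 stroke at J1  (common-f at J1 fixed by 3)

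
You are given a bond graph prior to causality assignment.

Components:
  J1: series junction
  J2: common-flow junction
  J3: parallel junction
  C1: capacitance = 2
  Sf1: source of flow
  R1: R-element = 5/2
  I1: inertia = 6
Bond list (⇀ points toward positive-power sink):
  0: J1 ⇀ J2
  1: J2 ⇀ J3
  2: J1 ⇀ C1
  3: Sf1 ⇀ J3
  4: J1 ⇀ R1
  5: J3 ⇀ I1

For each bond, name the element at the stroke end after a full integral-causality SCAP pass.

bond 0 stroke at J2
bond 1 stroke at J3
bond 2 stroke at J1
bond 3 stroke at Sf1
bond 4 stroke at J1
bond 5 stroke at I1

β3 stroke at Sf1  (Sf1 fixes flow; stroke at Sf1)
β2 stroke at J1  (C1: C, integral causality)
β5 stroke at I1  (I1 outputs flow p/I1)
β1 stroke at J3  (J3 needs exactly one e-in)
β0 stroke at J2  (J2 flow already set via bond 1)
β4 stroke at J1  (J1: bond 0 brought flow, rest push out)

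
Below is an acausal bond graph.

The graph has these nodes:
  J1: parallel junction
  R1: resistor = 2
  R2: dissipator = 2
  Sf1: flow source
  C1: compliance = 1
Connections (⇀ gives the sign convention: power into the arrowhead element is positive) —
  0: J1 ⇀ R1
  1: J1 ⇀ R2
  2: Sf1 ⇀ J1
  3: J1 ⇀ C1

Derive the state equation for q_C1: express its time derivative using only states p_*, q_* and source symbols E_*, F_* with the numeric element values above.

dq_C1/dt = F_Sf1 - q_C1

β2 stroke at Sf1  (Sf1: flow source, stroke at near end)
β3 stroke at J1  (prefer integral on C1)
β0 stroke at R1  (J1: bond 3 brought effort, rest push out)
β1 stroke at R2  (common-e at J1 fixed by 3)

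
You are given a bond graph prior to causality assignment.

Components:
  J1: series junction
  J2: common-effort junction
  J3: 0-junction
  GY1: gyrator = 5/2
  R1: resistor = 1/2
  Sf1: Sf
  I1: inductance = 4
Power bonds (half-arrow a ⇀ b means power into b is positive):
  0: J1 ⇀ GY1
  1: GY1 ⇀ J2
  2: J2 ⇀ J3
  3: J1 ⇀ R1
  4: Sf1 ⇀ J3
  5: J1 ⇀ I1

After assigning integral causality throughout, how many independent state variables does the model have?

1  (I1 all integral)

#4 stroke at Sf1  (Sf1: flow source, stroke at near end)
#2 stroke at J3  (J3 needs exactly one e-in)
#1 stroke at J2  (J2 needs exactly one e-in)
#0 stroke at J1  (through GY1, causality inverts; strokes same side of GY1)
#5 stroke at I1  (I1 integral (f out))
#3 stroke at J1  (1-jn J1 has f-setter on 5)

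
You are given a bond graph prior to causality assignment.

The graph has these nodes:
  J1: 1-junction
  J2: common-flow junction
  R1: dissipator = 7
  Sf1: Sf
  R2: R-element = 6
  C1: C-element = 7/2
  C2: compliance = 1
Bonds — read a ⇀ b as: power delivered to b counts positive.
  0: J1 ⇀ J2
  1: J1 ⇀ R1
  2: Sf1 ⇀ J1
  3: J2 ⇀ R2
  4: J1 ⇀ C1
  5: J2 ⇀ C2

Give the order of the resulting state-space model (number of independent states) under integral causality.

2  (C1, C2 all integral)

bond 2 |Sf1  (Sf1 (Sf) sets flow on bond)
bond 0 |J1  (J1 flow already set via bond 2)
bond 1 |J1  (1-jn J1 has f-setter on 2)
bond 4 |J1  (J1 flow already set via bond 2)
bond 3 |J2  (J2: bond 0 brought flow, rest push out)
bond 5 |J2  (J2 flow already set via bond 0)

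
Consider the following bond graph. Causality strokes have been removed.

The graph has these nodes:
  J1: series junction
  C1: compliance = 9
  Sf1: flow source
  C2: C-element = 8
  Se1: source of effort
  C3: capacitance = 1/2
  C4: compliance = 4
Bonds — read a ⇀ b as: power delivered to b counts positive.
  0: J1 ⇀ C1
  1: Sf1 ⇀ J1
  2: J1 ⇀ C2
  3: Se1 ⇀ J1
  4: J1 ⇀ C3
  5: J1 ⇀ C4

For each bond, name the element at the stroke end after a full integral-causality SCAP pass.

β1 →Sf1  (source Sf1 imposes f)
β3 →J1  (Se1 fixes effort; stroke away)
β0 →J1  (1-jn J1 has f-setter on 1)
β2 →J1  (J1 flow already set via bond 1)
β4 →J1  (1-jn J1 has f-setter on 1)
β5 →J1  (1-jn J1 has f-setter on 1)

b0 →J1
b1 →Sf1
b2 →J1
b3 →J1
b4 →J1
b5 →J1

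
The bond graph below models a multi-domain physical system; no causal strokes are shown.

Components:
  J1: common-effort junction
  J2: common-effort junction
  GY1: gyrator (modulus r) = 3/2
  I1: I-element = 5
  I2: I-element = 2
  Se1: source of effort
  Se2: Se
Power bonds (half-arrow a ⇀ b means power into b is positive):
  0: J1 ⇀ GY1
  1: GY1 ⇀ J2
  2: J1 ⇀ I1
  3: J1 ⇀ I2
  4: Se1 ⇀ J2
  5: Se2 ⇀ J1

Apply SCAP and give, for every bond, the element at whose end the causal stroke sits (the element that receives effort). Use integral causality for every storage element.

β4 →J2  (Se1 (Se) sets effort on bond)
β5 →J1  (Se2 (Se) sets effort on bond)
β0 →GY1  (J1 effort already set via bond 5)
β2 →I1  (J1 effort already set via bond 5)
β3 →I2  (J1 effort already set via bond 5)
β1 →GY1  (common-e at J2 fixed by 4)

bond 0 →GY1
bond 1 →GY1
bond 2 →I1
bond 3 →I2
bond 4 →J2
bond 5 →J1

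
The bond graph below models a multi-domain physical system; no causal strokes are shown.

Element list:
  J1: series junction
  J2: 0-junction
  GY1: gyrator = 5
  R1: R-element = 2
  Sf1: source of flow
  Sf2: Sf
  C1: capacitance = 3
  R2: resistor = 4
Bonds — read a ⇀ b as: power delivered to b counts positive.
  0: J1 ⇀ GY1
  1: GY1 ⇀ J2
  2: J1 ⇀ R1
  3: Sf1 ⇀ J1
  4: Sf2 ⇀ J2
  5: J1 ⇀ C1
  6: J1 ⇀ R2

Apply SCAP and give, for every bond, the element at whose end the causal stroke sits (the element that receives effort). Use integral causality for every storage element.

b0 stroke at J1
b1 stroke at J2
b2 stroke at J1
b3 stroke at Sf1
b4 stroke at Sf2
b5 stroke at J1
b6 stroke at J1

b3 stroke→Sf1  (Sf1 (Sf) sets flow on bond)
b4 stroke→Sf2  (Sf2 (Sf) sets flow on bond)
b0 stroke→J1  (common-f at J1 fixed by 3)
b2 stroke→J1  (J1: bond 3 brought flow, rest push out)
b5 stroke→J1  (common-f at J1 fixed by 3)
b6 stroke→J1  (common-f at J1 fixed by 3)
b1 stroke→J2  (J2 needs exactly one e-in)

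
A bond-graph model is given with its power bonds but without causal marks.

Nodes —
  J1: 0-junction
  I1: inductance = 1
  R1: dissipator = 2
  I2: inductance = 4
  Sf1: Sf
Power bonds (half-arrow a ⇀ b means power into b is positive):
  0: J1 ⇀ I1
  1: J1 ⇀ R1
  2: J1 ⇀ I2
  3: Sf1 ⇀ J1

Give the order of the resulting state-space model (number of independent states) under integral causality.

2  (I1, I2 all integral)

#3 stroke→Sf1  (Sf1 (Sf) sets flow on bond)
#0 stroke→I1  (I1 outputs flow p/I1)
#2 stroke→I2  (I2: I, integral causality)
#1 stroke→J1  (only one effort-in slot at J1)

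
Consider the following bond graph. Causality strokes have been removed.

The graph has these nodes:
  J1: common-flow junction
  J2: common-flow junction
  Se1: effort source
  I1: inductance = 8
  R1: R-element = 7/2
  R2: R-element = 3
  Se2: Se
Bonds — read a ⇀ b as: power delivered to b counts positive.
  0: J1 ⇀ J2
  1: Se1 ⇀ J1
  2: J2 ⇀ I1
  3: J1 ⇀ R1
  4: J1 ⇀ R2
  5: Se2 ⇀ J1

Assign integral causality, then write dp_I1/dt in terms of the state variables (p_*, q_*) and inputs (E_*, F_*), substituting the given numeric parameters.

#1 →J1  (Se1 (Se) sets effort on bond)
#5 →J1  (Se2 (Se) sets effort on bond)
#2 →I1  (I1 integral (f out))
#0 →J2  (J2: bond 2 brought flow, rest push out)
#3 →J1  (1-jn J1 has f-setter on 0)
#4 →J1  (J1: bond 0 brought flow, rest push out)

dp_I1/dt = E_Se1 + E_Se2 - 13*p_I1/16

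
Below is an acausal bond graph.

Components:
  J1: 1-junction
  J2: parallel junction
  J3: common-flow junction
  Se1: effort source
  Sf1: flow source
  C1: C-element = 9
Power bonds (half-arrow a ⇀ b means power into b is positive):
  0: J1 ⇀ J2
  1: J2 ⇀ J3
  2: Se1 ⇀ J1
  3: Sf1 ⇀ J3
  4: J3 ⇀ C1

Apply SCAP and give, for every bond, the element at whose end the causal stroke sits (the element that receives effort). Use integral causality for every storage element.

β0 →J2
β1 →J3
β2 →J1
β3 →Sf1
β4 →J3

b2 |J1  (Se1 (Se) sets effort on bond)
b3 |Sf1  (source Sf1 imposes f)
b0 |J2  (J1: last free bond brings flow in)
b1 |J3  (0-jn J2 has e-setter on 0)
b4 |J3  (common-f at J3 fixed by 3)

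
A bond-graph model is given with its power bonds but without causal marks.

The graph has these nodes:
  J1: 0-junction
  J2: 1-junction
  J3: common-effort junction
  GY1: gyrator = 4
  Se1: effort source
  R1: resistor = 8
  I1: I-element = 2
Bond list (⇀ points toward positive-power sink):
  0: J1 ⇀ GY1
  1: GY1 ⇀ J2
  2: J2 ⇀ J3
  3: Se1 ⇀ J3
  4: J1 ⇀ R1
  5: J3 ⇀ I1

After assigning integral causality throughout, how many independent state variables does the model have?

1  (I1 all integral)

#3 stroke at J3  (Se1 (Se) sets effort on bond)
#2 stroke at J2  (common-e at J3 fixed by 3)
#5 stroke at I1  (0-jn J3 has e-setter on 3)
#1 stroke at GY1  (J2: last free bond brings flow in)
#0 stroke at GY1  (through GY1, causality inverts; strokes same side of GY1)
#4 stroke at J1  (closing 0-jn rule on J1)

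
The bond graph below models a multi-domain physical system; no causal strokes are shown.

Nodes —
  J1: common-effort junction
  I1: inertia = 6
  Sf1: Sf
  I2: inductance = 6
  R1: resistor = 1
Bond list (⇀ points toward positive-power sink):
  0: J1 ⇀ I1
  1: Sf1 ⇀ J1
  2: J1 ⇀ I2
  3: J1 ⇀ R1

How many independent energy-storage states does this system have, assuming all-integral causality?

2  (I1, I2 all integral)

#1 |Sf1  (Sf1 (Sf) sets flow on bond)
#0 |I1  (prefer integral on I1)
#2 |I2  (I2 outputs flow p/I2)
#3 |J1  (J1 needs exactly one e-in)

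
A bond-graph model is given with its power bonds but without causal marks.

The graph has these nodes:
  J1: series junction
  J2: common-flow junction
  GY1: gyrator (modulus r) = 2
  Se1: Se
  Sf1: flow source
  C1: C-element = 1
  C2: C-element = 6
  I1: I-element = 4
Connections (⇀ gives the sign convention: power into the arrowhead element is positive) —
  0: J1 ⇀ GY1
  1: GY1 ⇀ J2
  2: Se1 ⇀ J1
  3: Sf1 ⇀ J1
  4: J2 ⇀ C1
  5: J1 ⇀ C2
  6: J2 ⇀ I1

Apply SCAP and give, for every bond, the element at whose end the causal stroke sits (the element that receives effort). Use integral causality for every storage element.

b2 stroke→J1  (Se1: effort source, stroke at far end)
b3 stroke→Sf1  (source Sf1 imposes f)
b0 stroke→J1  (J1: bond 3 brought flow, rest push out)
b5 stroke→J1  (J1: bond 3 brought flow, rest push out)
b1 stroke→J2  (through GY1, causality inverts; strokes same side of GY1)
b4 stroke→J2  (C1 integral (e out))
b6 stroke→I1  (only one flow-in slot at J2)

b0 stroke at J1
b1 stroke at J2
b2 stroke at J1
b3 stroke at Sf1
b4 stroke at J2
b5 stroke at J1
b6 stroke at I1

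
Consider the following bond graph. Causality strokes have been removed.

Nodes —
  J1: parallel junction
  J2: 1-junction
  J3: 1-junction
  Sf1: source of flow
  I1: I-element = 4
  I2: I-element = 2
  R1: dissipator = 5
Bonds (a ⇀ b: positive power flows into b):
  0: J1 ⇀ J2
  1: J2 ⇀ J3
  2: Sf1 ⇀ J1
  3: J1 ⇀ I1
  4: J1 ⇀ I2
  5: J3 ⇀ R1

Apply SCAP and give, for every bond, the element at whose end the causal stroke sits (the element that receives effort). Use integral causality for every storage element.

β0 |J1
β1 |J2
β2 |Sf1
β3 |I1
β4 |I2
β5 |J3

bond 2 |Sf1  (Sf1 fixes flow; stroke at Sf1)
bond 3 |I1  (prefer integral on I1)
bond 4 |I2  (prefer integral on I2)
bond 0 |J1  (J1: last free bond brings effort in)
bond 1 |J2  (1-jn J2 has f-setter on 0)
bond 5 |J3  (1-jn J3 has f-setter on 1)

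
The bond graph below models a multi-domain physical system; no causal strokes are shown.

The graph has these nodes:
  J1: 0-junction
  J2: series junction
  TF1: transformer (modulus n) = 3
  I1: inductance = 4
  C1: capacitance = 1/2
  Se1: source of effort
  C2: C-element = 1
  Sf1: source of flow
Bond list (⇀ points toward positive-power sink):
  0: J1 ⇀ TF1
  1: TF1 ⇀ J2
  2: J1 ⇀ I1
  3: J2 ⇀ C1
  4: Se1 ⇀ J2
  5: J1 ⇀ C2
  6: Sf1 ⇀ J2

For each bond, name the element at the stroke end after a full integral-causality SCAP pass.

b4 stroke→J2  (source Se1 imposes e)
b6 stroke→Sf1  (source Sf1 imposes f)
b1 stroke→J2  (1-jn J2 has f-setter on 6)
b3 stroke→J2  (J2: bond 6 brought flow, rest push out)
b0 stroke→TF1  (TF TF1: opposite of bond 1)
b2 stroke→I1  (I1 outputs flow p/I1)
b5 stroke→J1  (J1: last free bond brings effort in)

bond 0 |TF1
bond 1 |J2
bond 2 |I1
bond 3 |J2
bond 4 |J2
bond 5 |J1
bond 6 |Sf1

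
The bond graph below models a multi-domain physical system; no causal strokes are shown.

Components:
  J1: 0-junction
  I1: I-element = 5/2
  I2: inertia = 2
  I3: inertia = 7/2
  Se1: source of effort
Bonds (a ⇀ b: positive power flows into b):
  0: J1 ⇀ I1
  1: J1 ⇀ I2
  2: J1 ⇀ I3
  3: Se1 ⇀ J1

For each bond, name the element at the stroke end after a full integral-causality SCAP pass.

β3 stroke at J1  (Se1 fixes effort; stroke away)
β0 stroke at I1  (J1 effort already set via bond 3)
β1 stroke at I2  (J1 effort already set via bond 3)
β2 stroke at I3  (J1: bond 3 brought effort, rest push out)

#0 |I1
#1 |I2
#2 |I3
#3 |J1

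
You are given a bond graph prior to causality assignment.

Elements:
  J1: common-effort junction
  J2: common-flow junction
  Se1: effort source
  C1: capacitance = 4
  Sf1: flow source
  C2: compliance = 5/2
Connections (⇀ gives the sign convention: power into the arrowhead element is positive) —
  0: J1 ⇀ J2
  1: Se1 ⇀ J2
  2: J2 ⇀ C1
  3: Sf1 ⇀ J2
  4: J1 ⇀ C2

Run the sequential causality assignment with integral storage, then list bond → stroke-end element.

β0 stroke→J2
β1 stroke→J2
β2 stroke→J2
β3 stroke→Sf1
β4 stroke→J1

bond 1 stroke at J2  (Se1: effort source, stroke at far end)
bond 3 stroke at Sf1  (Sf1 (Sf) sets flow on bond)
bond 0 stroke at J2  (J2 flow already set via bond 3)
bond 2 stroke at J2  (1-jn J2 has f-setter on 3)
bond 4 stroke at J1  (J1 needs exactly one e-in)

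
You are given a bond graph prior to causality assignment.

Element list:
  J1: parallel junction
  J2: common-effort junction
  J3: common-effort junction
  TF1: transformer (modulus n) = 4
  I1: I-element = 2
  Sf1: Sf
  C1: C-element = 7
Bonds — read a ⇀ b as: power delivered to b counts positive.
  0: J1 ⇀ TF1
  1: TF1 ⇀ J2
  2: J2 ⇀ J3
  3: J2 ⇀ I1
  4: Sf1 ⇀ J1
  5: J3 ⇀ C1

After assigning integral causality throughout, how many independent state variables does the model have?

β4 stroke→Sf1  (Sf1: flow source, stroke at near end)
β0 stroke→J1  (closing 0-jn rule on J1)
β1 stroke→TF1  (TF TF1: opposite of bond 0)
β3 stroke→I1  (I1 outputs flow p/I1)
β2 stroke→J2  (only one effort-in slot at J2)
β5 stroke→J3  (J3 needs exactly one e-in)

2  (C1, I1 all integral)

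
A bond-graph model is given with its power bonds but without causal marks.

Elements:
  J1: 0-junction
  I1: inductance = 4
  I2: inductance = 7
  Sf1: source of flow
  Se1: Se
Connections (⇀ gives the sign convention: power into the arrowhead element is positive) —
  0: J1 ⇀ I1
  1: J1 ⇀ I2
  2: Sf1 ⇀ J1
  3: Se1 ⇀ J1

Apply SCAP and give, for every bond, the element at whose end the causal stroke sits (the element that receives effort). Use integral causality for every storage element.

#2 stroke→Sf1  (source Sf1 imposes f)
#3 stroke→J1  (Se1 fixes effort; stroke away)
#0 stroke→I1  (0-jn J1 has e-setter on 3)
#1 stroke→I2  (0-jn J1 has e-setter on 3)

b0 stroke→I1
b1 stroke→I2
b2 stroke→Sf1
b3 stroke→J1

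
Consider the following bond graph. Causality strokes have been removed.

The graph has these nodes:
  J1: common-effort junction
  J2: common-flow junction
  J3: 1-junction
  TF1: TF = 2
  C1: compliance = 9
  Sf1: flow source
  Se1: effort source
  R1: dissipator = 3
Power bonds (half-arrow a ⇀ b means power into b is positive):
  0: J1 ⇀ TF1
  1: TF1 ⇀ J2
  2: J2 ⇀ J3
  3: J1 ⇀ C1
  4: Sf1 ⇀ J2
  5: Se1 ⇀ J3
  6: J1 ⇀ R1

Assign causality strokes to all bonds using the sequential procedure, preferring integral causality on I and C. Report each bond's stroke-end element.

#4 |Sf1  (source Sf1 imposes f)
#5 |J3  (Se1 (Se) sets effort on bond)
#1 |J2  (J2 flow already set via bond 4)
#2 |J2  (J2: bond 4 brought flow, rest push out)
#0 |TF1  (TF1: transformer flips bond 1)
#3 |J1  (C1: C, integral causality)
#6 |R1  (0-jn J1 has e-setter on 3)

#0 |TF1
#1 |J2
#2 |J2
#3 |J1
#4 |Sf1
#5 |J3
#6 |R1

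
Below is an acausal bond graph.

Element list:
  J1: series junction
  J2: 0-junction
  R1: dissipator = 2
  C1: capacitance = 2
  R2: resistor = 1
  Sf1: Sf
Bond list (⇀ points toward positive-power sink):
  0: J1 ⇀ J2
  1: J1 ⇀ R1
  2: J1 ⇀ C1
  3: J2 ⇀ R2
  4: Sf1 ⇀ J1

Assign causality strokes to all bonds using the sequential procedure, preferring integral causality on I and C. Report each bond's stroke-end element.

β4 |Sf1  (source Sf1 imposes f)
β0 |J1  (common-f at J1 fixed by 4)
β1 |J1  (common-f at J1 fixed by 4)
β2 |J1  (common-f at J1 fixed by 4)
β3 |J2  (J2: last free bond brings effort in)

β0 |J1
β1 |J1
β2 |J1
β3 |J2
β4 |Sf1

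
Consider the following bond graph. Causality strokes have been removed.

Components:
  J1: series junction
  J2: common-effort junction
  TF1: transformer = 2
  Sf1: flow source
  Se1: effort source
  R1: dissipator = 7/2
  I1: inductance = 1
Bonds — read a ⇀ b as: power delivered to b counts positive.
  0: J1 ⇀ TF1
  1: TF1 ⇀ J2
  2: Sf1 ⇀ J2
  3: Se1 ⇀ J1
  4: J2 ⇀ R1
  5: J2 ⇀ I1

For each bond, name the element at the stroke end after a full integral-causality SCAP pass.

#0 stroke→TF1
#1 stroke→J2
#2 stroke→Sf1
#3 stroke→J1
#4 stroke→R1
#5 stroke→I1

b2 →Sf1  (Sf1 fixes flow; stroke at Sf1)
b3 →J1  (Se1 fixes effort; stroke away)
b0 →TF1  (closing 1-jn rule on J1)
b1 →J2  (TF1 one-in-one-out from 0)
b4 →R1  (J2: bond 1 brought effort, rest push out)
b5 →I1  (0-jn J2 has e-setter on 1)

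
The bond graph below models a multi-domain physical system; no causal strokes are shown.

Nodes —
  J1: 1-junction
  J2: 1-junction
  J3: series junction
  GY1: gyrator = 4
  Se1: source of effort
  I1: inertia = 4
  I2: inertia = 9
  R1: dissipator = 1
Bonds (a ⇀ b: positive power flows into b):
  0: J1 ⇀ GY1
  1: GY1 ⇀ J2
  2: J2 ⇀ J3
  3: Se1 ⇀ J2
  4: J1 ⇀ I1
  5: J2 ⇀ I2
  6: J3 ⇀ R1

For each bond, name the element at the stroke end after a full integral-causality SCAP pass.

#3 stroke→J2  (Se1 (Se) sets effort on bond)
#4 stroke→I1  (prefer integral on I1)
#0 stroke→J1  (1-jn J1 has f-setter on 4)
#1 stroke→J2  (GY GY1: same side as bond 0)
#5 stroke→I2  (I2 integral (f out))
#2 stroke→J2  (J2: bond 5 brought flow, rest push out)
#6 stroke→J3  (J3: bond 2 brought flow, rest push out)

b0 stroke at J1
b1 stroke at J2
b2 stroke at J2
b3 stroke at J2
b4 stroke at I1
b5 stroke at I2
b6 stroke at J3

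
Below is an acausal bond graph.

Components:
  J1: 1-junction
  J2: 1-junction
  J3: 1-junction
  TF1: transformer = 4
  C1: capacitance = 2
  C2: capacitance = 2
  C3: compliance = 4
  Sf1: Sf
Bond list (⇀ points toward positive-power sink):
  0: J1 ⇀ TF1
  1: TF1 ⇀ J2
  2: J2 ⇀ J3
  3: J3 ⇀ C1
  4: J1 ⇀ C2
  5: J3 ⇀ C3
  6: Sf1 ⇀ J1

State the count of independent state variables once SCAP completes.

3  (C1, C2, C3 all integral)

b6 stroke→Sf1  (Sf1 (Sf) sets flow on bond)
b0 stroke→J1  (J1: bond 6 brought flow, rest push out)
b4 stroke→J1  (J1 flow already set via bond 6)
b1 stroke→TF1  (TF1 one-in-one-out from 0)
b2 stroke→J2  (common-f at J2 fixed by 1)
b3 stroke→J3  (J3: bond 2 brought flow, rest push out)
b5 stroke→J3  (J3: bond 2 brought flow, rest push out)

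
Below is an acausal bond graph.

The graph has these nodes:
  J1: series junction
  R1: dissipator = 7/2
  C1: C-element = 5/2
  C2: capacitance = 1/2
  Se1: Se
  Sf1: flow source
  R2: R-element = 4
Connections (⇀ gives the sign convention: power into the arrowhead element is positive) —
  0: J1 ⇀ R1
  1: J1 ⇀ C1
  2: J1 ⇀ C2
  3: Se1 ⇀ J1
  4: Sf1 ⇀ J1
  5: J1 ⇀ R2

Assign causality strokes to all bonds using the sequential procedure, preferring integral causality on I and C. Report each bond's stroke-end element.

bond 3 stroke→J1  (source Se1 imposes e)
bond 4 stroke→Sf1  (source Sf1 imposes f)
bond 0 stroke→J1  (J1 flow already set via bond 4)
bond 1 stroke→J1  (common-f at J1 fixed by 4)
bond 2 stroke→J1  (common-f at J1 fixed by 4)
bond 5 stroke→J1  (1-jn J1 has f-setter on 4)

b0 stroke at J1
b1 stroke at J1
b2 stroke at J1
b3 stroke at J1
b4 stroke at Sf1
b5 stroke at J1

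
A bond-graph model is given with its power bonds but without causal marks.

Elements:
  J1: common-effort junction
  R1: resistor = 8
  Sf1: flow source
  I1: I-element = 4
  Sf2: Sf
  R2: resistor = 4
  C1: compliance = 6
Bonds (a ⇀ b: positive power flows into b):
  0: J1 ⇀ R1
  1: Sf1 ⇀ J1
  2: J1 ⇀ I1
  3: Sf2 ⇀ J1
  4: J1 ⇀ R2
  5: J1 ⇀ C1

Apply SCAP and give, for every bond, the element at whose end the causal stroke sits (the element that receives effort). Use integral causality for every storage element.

#0 stroke→R1
#1 stroke→Sf1
#2 stroke→I1
#3 stroke→Sf2
#4 stroke→R2
#5 stroke→J1

bond 1 stroke→Sf1  (Sf1: flow source, stroke at near end)
bond 3 stroke→Sf2  (source Sf2 imposes f)
bond 2 stroke→I1  (I1 outputs flow p/I1)
bond 5 stroke→J1  (C1 integral (e out))
bond 0 stroke→R1  (J1 effort already set via bond 5)
bond 4 stroke→R2  (J1: bond 5 brought effort, rest push out)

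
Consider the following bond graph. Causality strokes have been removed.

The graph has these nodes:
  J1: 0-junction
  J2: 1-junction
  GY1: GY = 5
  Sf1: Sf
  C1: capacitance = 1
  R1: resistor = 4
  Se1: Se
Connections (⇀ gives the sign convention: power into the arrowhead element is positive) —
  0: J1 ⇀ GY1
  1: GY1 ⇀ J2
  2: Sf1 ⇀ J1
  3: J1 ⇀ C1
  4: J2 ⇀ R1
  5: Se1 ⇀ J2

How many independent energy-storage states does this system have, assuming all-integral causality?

1  (C1 all integral)

β2 stroke at Sf1  (Sf1: flow source, stroke at near end)
β5 stroke at J2  (Se1: effort source, stroke at far end)
β3 stroke at J1  (C1 integral (e out))
β0 stroke at GY1  (J1 effort already set via bond 3)
β1 stroke at GY1  (through GY1, causality inverts; strokes same side of GY1)
β4 stroke at J2  (J2: bond 1 brought flow, rest push out)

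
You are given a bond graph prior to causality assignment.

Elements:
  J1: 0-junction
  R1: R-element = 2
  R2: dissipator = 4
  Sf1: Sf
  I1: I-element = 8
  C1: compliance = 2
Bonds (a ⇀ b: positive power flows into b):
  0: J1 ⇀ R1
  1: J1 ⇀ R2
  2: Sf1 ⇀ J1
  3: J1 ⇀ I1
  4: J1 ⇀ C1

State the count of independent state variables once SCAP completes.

2  (C1, I1 all integral)

#2 stroke→Sf1  (Sf1 (Sf) sets flow on bond)
#3 stroke→I1  (prefer integral on I1)
#4 stroke→J1  (prefer integral on C1)
#0 stroke→R1  (J1 effort already set via bond 4)
#1 stroke→R2  (common-e at J1 fixed by 4)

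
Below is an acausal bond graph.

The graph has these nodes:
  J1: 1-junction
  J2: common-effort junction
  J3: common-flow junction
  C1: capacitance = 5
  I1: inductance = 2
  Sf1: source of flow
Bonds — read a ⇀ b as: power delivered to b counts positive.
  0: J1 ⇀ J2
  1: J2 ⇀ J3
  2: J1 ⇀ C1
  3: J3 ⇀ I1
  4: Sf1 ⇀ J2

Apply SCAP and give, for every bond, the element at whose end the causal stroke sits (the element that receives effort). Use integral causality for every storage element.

b0 stroke→J2
b1 stroke→J3
b2 stroke→J1
b3 stroke→I1
b4 stroke→Sf1

#4 stroke→Sf1  (source Sf1 imposes f)
#2 stroke→J1  (C1 integral (e out))
#0 stroke→J2  (J1 needs exactly one f-in)
#1 stroke→J3  (0-jn J2 has e-setter on 0)
#3 stroke→I1  (J3 needs exactly one f-in)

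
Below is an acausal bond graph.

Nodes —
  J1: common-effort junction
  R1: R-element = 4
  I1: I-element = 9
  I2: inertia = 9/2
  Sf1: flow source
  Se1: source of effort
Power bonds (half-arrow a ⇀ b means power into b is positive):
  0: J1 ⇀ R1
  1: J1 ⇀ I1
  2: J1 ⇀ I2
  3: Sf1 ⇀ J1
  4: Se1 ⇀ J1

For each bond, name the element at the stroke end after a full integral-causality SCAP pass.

β0 |R1
β1 |I1
β2 |I2
β3 |Sf1
β4 |J1

b3 →Sf1  (source Sf1 imposes f)
b4 →J1  (source Se1 imposes e)
b0 →R1  (0-jn J1 has e-setter on 4)
b1 →I1  (J1 effort already set via bond 4)
b2 →I2  (J1: bond 4 brought effort, rest push out)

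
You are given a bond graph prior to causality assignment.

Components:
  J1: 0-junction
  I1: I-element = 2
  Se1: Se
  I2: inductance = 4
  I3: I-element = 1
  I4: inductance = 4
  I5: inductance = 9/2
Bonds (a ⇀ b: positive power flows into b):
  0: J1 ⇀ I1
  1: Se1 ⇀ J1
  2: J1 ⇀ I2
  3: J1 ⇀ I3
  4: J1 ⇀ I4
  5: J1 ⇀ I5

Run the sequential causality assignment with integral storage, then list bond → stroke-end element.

b0 →I1
b1 →J1
b2 →I2
b3 →I3
b4 →I4
b5 →I5

β1 |J1  (Se1: effort source, stroke at far end)
β0 |I1  (J1: bond 1 brought effort, rest push out)
β2 |I2  (0-jn J1 has e-setter on 1)
β3 |I3  (0-jn J1 has e-setter on 1)
β4 |I4  (0-jn J1 has e-setter on 1)
β5 |I5  (J1: bond 1 brought effort, rest push out)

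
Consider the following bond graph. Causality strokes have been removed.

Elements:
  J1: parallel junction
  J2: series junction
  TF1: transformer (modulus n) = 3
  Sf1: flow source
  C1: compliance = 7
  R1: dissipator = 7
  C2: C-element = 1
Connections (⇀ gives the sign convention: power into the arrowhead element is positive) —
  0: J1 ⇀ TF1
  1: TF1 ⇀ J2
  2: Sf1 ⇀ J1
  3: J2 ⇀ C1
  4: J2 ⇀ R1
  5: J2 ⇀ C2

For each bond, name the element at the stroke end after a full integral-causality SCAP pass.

b0 →J1
b1 →TF1
b2 →Sf1
b3 →J2
b4 →J2
b5 →J2

bond 2 stroke at Sf1  (Sf1: flow source, stroke at near end)
bond 0 stroke at J1  (closing 0-jn rule on J1)
bond 1 stroke at TF1  (through TF1, causality passes straight; one stroke at TF1)
bond 3 stroke at J2  (J2 flow already set via bond 1)
bond 4 stroke at J2  (J2: bond 1 brought flow, rest push out)
bond 5 stroke at J2  (common-f at J2 fixed by 1)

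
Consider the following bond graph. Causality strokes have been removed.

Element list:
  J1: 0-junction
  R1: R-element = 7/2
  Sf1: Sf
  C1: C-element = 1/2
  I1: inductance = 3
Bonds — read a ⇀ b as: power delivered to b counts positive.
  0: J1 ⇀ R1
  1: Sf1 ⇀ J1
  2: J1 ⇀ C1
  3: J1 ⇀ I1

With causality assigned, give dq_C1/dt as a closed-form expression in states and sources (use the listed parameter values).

bond 1 →Sf1  (source Sf1 imposes f)
bond 2 →J1  (C1 outputs effort q/C1)
bond 0 →R1  (common-e at J1 fixed by 2)
bond 3 →I1  (J1: bond 2 brought effort, rest push out)

dq_C1/dt = F_Sf1 - p_I1/3 - 4*q_C1/7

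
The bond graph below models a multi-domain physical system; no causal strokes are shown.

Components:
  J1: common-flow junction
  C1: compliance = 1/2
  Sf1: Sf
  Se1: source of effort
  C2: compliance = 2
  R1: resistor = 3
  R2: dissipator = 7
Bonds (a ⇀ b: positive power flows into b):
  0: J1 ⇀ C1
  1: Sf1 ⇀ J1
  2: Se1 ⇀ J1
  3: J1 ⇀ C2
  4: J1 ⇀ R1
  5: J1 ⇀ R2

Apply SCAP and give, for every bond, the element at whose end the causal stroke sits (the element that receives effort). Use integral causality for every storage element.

β0 stroke→J1
β1 stroke→Sf1
β2 stroke→J1
β3 stroke→J1
β4 stroke→J1
β5 stroke→J1

β1 |Sf1  (Sf1 fixes flow; stroke at Sf1)
β2 |J1  (Se1: effort source, stroke at far end)
β0 |J1  (1-jn J1 has f-setter on 1)
β3 |J1  (common-f at J1 fixed by 1)
β4 |J1  (common-f at J1 fixed by 1)
β5 |J1  (J1: bond 1 brought flow, rest push out)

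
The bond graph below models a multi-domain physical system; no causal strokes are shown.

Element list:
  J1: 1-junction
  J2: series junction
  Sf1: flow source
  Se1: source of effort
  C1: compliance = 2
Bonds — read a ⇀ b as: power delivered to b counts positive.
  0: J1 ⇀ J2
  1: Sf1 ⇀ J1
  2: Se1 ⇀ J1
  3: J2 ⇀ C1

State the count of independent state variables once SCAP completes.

1  (C1 all integral)

#1 |Sf1  (Sf1 fixes flow; stroke at Sf1)
#2 |J1  (source Se1 imposes e)
#0 |J1  (1-jn J1 has f-setter on 1)
#3 |J2  (J2: bond 0 brought flow, rest push out)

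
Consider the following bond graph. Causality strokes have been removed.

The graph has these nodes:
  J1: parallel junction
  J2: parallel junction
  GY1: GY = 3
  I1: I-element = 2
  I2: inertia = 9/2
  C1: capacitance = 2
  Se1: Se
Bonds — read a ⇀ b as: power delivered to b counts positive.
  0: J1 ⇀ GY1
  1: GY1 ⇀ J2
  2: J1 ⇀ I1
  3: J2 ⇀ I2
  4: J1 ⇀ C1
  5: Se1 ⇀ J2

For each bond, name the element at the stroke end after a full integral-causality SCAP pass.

β5 →J2  (source Se1 imposes e)
β1 →GY1  (J2: bond 5 brought effort, rest push out)
β3 →I2  (0-jn J2 has e-setter on 5)
β0 →GY1  (GY1: gyrator matches bond 1)
β2 →I1  (I1 outputs flow p/I1)
β4 →J1  (J1: last free bond brings effort in)

#0 stroke at GY1
#1 stroke at GY1
#2 stroke at I1
#3 stroke at I2
#4 stroke at J1
#5 stroke at J2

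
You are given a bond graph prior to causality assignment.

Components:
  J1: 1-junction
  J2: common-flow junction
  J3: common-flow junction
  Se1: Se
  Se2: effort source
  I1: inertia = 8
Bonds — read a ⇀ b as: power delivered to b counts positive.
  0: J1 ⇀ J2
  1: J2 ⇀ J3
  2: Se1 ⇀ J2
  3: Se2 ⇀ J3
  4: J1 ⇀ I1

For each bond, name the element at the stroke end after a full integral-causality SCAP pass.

#2 |J2  (Se1 fixes effort; stroke away)
#3 |J3  (source Se2 imposes e)
#1 |J2  (J3 needs exactly one f-in)
#0 |J1  (J2 needs exactly one f-in)
#4 |I1  (J1: last free bond brings flow in)

bond 0 stroke at J1
bond 1 stroke at J2
bond 2 stroke at J2
bond 3 stroke at J3
bond 4 stroke at I1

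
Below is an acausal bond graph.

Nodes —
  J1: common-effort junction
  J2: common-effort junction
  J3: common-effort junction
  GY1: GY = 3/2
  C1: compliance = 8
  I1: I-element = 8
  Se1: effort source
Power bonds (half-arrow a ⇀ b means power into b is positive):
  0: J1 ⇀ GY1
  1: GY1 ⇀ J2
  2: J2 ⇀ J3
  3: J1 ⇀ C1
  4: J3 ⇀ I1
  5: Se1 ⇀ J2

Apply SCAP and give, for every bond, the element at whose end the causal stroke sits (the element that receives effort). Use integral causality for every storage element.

b5 stroke at J2  (Se1: effort source, stroke at far end)
b1 stroke at GY1  (J2: bond 5 brought effort, rest push out)
b2 stroke at J3  (common-e at J2 fixed by 5)
b4 stroke at I1  (0-jn J3 has e-setter on 2)
b0 stroke at GY1  (GY GY1: same side as bond 1)
b3 stroke at J1  (only one effort-in slot at J1)

bond 0 |GY1
bond 1 |GY1
bond 2 |J3
bond 3 |J1
bond 4 |I1
bond 5 |J2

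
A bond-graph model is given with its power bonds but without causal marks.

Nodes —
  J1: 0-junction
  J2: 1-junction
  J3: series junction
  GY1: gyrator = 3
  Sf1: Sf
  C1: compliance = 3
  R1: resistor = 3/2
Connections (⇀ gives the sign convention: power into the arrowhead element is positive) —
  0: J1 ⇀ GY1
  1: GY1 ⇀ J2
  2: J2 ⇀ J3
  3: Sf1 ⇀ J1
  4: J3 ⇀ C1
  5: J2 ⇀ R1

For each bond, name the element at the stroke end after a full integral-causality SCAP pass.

β3 |Sf1  (source Sf1 imposes f)
β0 |J1  (closing 0-jn rule on J1)
β1 |J2  (GY1: gyrator matches bond 0)
β4 |J3  (C1 integral (e out))
β2 |J2  (only one flow-in slot at J3)
β5 |R1  (J2: last free bond brings flow in)

β0 →J1
β1 →J2
β2 →J2
β3 →Sf1
β4 →J3
β5 →R1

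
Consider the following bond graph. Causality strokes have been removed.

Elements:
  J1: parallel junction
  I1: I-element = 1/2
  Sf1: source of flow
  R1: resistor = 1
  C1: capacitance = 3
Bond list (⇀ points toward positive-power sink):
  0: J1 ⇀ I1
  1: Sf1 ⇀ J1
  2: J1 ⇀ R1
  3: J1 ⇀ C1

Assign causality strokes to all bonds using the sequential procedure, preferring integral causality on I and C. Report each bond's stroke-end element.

bond 1 →Sf1  (source Sf1 imposes f)
bond 0 →I1  (prefer integral on I1)
bond 3 →J1  (C1 outputs effort q/C1)
bond 2 →R1  (common-e at J1 fixed by 3)

β0 stroke→I1
β1 stroke→Sf1
β2 stroke→R1
β3 stroke→J1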